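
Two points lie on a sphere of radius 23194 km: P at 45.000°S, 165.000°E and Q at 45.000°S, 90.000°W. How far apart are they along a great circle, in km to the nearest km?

27628 km

In radians: φ₁ = -0.7854, φ₂ = -0.7854, Δλ = 105.000° = 1.8326 rad.
cos c = sin φ₁ sin φ₂ + cos φ₁ cos φ₂ cos Δλ = (-0.7071)(-0.7071) + (0.7071)(0.7071)(-0.2588) = 0.37059,
so c = arccos(0.37059) = 1.19115 rad.
Distance = R·c = 23194 × 1.1912 ≈ 27628 km.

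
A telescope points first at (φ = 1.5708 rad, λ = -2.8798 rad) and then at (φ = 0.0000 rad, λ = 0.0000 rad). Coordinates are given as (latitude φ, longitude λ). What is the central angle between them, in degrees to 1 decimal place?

90.0°

With latitudes φ₁ = 90.000°, φ₂ = 0.000° and longitude difference Δλ = 165.000°:
Haversine: a = sin²(Δφ/2) + cos φ₁ cos φ₂ sin²(Δλ/2) = 0.5000 + (-0.0000)(1.0000)(0.9830) = 0.50000.
Central angle c = 2·arcsin(√a) = 1.57079 rad.
So the angular separation is 90.0°.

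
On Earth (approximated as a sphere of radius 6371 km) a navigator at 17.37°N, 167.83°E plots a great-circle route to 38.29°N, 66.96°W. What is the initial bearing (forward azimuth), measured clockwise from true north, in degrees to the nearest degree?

Δλ = 125.210° = 2.1853 rad.
y = sin Δλ · cos φ₂ = (0.8170)(0.7849) = 0.6413
x = cos φ₁ sin φ₂ − sin φ₁ cos φ₂ cos Δλ = (0.9544)(0.6196) − (0.2985)(0.7849)(-0.5766) = 0.7265
θ = atan2(y, x) = 41.44°, so the bearing is 41°.

41°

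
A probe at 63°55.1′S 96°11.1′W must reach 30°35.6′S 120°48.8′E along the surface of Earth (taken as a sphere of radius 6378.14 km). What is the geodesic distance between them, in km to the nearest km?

9027 km

With latitudes φ₁ = -63.918°, φ₂ = -30.593° and longitude difference Δλ = -143.002°:
cos c = sin φ₁ sin φ₂ + cos φ₁ cos φ₂ cos Δλ = (-0.8982)(-0.5089) + (0.4397)(0.8608)(-0.7987) = 0.15486,
so c = arccos(0.15486) = 1.41531 rad.
Distance = R·c = 6378.14 × 1.4153 ≈ 9027 km.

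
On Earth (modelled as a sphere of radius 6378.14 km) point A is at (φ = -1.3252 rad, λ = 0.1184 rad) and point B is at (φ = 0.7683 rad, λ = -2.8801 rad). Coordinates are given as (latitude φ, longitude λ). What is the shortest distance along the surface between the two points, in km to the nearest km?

With latitudes φ₁ = -75.928°, φ₂ = 44.020° and longitude difference Δλ = -171.801°:
cos c = sin φ₁ sin φ₂ + cos φ₁ cos φ₂ cos Δλ = (-0.9700)(0.6949) + (0.2431)(0.7191)(-0.9898) = -0.84711,
so c = arccos(-0.84711) = 2.58132 rad.
Distance = R·c = 6378.14 × 2.5813 ≈ 16464 km.

16464 km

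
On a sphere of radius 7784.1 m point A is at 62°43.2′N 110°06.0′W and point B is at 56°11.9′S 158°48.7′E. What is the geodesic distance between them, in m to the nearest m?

18751 m

Let φ₁ = 1.0947 rad, φ₂ = -0.9808 rad, and Δλ = -1.5898 rad.
Haversine: a = sin²(Δφ/2) + cos φ₁ cos φ₂ sin²(Δλ/2) = 0.7418 + (0.4583)(0.5563)(0.5095) = 0.87169.
Central angle c = 2·arcsin(√a) = 2.40892 rad.
Distance = R·c = 7784.1 × 2.4089 ≈ 18751 m.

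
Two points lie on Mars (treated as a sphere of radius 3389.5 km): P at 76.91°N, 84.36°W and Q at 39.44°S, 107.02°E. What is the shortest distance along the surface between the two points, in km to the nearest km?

8413 km

In radians: φ₁ = 1.3423, φ₂ = -0.6884, Δλ = -168.620° = -2.9430 rad.
cos c = sin φ₁ sin φ₂ + cos φ₁ cos φ₂ cos Δλ = (0.9740)(-0.6353) + (0.2265)(0.7723)(-0.9803) = -0.79023,
so c = arccos(-0.79023) = 2.48199 rad.
Distance = R·c = 3389.5 × 2.4820 ≈ 8413 km.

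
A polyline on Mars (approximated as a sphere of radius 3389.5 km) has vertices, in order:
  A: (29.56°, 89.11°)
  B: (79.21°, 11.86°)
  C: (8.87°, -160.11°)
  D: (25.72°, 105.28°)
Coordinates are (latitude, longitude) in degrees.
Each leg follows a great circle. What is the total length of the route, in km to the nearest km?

14240 km

Leg A→B: central angle 1.0233 rad, distance 3468.5 km.
Leg B→C: central angle 1.6025 rad, distance 5431.6 km.
Leg C→D: central angle 1.5754 rad, distance 5339.9 km.
Total: 3468.5 + 5431.6 + 5339.9 ≈ 14240 km.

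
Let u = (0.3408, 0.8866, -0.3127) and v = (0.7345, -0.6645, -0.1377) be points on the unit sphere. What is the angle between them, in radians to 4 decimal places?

1.8711 rad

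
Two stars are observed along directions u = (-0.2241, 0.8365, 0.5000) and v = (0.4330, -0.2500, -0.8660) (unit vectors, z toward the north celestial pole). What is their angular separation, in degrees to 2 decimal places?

u·v = -0.7392; |u| = 1.0000, |v| = 1.0000.
cos θ = (u·v)/(|u||v|) = -0.7392, so θ = 137.66°.

137.66°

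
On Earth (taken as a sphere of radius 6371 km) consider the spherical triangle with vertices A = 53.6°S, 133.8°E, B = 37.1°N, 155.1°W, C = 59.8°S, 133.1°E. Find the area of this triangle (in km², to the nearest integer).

Side lengths (central angles): a = 1.9780, b = 0.1084, c = 1.9094 rad; semiperimeter s = 1.9979.
By l'Huilier's theorem, tan(E/4) = √[tan(s/2) tan((s−a)/2) tan((s−b)/2) tan((s−c)/2)], giving spherical excess E = 0.1231 rad.
Area = E·R² = 0.1231 × (6371)² ≈ 4998203 km².

4998203 km²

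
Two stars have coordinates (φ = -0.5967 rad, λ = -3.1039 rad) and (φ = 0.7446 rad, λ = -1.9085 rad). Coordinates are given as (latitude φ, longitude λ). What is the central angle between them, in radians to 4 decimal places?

1.7292 rad

In radians: φ₁ = -0.5967, φ₂ = 0.7446, Δλ = 68.491° = 1.1954 rad.
cos c = sin φ₁ sin φ₂ + cos φ₁ cos φ₂ cos Δλ = (-0.5619)(0.6777) + (0.8272)(0.7354)(0.3666) = -0.15778,
so c = arccos(-0.15778) = 1.72923 rad.
So the angular separation is 1.7292 rad.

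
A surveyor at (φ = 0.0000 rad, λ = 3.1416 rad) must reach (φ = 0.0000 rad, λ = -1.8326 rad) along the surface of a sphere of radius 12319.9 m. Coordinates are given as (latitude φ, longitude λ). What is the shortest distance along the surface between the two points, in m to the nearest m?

16127 m

In radians: φ₁ = 0.0000, φ₂ = 0.0000, Δλ = 74.999° = 1.3090 rad.
cos c = sin φ₁ sin φ₂ + cos φ₁ cos φ₂ cos Δλ = (0.0000)(0.0000) + (1.0000)(1.0000)(0.2588) = 0.25883,
so c = arccos(0.25883) = 1.30899 rad.
Distance = R·c = 12319.9 × 1.3090 ≈ 16127 m.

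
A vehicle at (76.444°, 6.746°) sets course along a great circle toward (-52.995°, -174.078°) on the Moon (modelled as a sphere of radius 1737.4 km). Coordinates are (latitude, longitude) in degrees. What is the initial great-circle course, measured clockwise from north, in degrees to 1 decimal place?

Δλ = 179.176° = 3.1272 rad.
y = sin Δλ · cos φ₂ = (0.0144)(0.6019) = 0.0087
x = cos φ₁ sin φ₂ − sin φ₁ cos φ₂ cos Δλ = (0.2344)(-0.7986) − (0.9721)(0.6019)(-0.9999) = 0.3979
θ = atan2(y, x) = 1.25°, so the bearing is 1.2°.

1.2°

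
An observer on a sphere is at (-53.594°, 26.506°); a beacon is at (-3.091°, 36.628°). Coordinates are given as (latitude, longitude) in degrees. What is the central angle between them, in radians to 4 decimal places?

0.8933 rad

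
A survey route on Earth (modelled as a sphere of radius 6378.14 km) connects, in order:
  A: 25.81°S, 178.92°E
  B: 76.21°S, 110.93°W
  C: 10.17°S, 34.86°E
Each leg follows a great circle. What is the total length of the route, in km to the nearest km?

16873 km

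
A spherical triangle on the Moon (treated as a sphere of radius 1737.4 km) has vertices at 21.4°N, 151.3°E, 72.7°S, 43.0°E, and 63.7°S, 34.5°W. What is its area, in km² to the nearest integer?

Side lengths (central angles): a = 0.4855, b = 2.4002, c = 2.0212 rad; semiperimeter s = 2.4534.
By l'Huilier's theorem, tan(E/4) = √[tan(s/2) tan((s−a)/2) tan((s−b)/2) tan((s−c)/2)], giving spherical excess E = 0.6215 rad.
Area = E·R² = 0.6215 × (1737.4)² ≈ 1875916 km².

1875916 km²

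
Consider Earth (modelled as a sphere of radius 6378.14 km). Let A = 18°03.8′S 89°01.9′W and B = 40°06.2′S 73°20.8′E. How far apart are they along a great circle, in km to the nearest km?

Let φ₁ = -0.3153 rad, φ₂ = -0.6999 rad, and Δλ = 2.8340 rad.
cos c = sin φ₁ sin φ₂ + cos φ₁ cos φ₂ cos Δλ = (-0.3101)(-0.6442) + (0.9507)(0.7649)(-0.9531) = -0.49333,
so c = arccos(-0.49333) = 2.08671 rad.
Distance = R·c = 6378.14 × 2.0867 ≈ 13309 km.

13309 km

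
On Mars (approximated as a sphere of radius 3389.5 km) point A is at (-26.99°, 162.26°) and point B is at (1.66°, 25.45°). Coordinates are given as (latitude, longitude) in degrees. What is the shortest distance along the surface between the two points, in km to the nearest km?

7779 km

Let φ₁ = -0.4711 rad, φ₂ = 0.0290 rad, and Δλ = -2.3878 rad.
Haversine: a = sin²(Δφ/2) + cos φ₁ cos φ₂ sin²(Δλ/2) = 0.0612 + (0.8911)(0.9996)(0.8645) = 0.83128.
Central angle c = 2·arcsin(√a) = 2.29502 rad.
Distance = R·c = 3389.5 × 2.2950 ≈ 7779 km.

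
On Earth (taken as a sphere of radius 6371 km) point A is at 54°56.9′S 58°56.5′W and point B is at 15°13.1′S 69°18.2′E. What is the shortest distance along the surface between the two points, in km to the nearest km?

10826 km

In radians: φ₁ = -0.9590, φ₂ = -0.2656, Δλ = 128.245° = 2.2383 rad.
cos c = sin φ₁ sin φ₂ + cos φ₁ cos φ₂ cos Δλ = (-0.8186)(-0.2625) + (0.5743)(0.9649)(-0.6190) = -0.12816,
so c = arccos(-0.12816) = 1.69931 rad.
Distance = R·c = 6371 × 1.6993 ≈ 10826 km.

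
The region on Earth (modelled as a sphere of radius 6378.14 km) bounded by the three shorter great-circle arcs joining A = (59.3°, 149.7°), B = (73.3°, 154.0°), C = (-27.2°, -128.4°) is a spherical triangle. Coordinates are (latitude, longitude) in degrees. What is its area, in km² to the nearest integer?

Side lengths (central angles): a = 1.9638, b = 1.9061, c = 0.2460 rad; semiperimeter s = 2.0580.
By l'Huilier's theorem, tan(E/4) = √[tan(s/2) tan((s−a)/2) tan((s−b)/2) tan((s−c)/2)], giving spherical excess E = 0.3478 rad.
Area = E·R² = 0.3478 × (6378.14)² ≈ 14149089 km².

14149089 km²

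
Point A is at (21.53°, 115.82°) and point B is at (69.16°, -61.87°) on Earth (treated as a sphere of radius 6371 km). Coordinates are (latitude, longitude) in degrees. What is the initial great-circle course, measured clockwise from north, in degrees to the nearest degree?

With φ₁ = 0.3758, φ₂ = 1.2071, Δλ = -3.1013 rad, the forward-azimuth formula gives
θ = atan2( sin Δλ cos φ₂ , cos φ₁ sin φ₂ − sin φ₁ cos φ₂ cos Δλ ) = atan2(-0.0143, 0.9998) = -0.82°.
Adding 360° brings this into [0°, 360°): 359°.

359°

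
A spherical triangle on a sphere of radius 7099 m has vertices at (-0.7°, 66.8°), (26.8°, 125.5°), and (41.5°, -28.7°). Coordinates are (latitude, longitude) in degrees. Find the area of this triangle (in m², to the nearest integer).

67135616 m²

Side lengths (central angles): a = 1.8787, b = 1.6508, c = 1.0949 rad; semiperimeter s = 2.3122.
By l'Huilier's theorem, tan(E/4) = √[tan(s/2) tan((s−a)/2) tan((s−b)/2) tan((s−c)/2)], giving spherical excess E = 1.3322 rad.
Area = E·R² = 1.3322 × (7099)² ≈ 67135616 m².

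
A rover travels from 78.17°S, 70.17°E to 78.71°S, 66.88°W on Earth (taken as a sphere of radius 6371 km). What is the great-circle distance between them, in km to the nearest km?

In radians: φ₁ = -1.3643, φ₂ = -1.3737, Δλ = -137.050° = -2.3920 rad.
cos c = sin φ₁ sin φ₂ + cos φ₁ cos φ₂ cos Δλ = (-0.9788)(-0.9806) + (0.2050)(0.1958)(-0.7319) = 0.93044,
so c = arccos(0.93044) = 0.37518 rad.
Distance = R·c = 6371 × 0.3752 ≈ 2390 km.

2390 km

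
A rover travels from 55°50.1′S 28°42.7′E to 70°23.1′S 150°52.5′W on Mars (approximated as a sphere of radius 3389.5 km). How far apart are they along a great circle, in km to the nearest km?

Let φ₁ = -0.9745 rad, φ₂ = -1.2284 rad, and Δλ = -3.1344 rad.
Haversine: a = sin²(Δφ/2) + cos φ₁ cos φ₂ sin²(Δλ/2) = 0.0160 + (0.5616)(0.3357)(1.0000) = 0.20455.
Central angle c = 2·arcsin(√a) = 0.93863 rad.
Distance = R·c = 3389.5 × 0.9386 ≈ 3181 km.

3181 km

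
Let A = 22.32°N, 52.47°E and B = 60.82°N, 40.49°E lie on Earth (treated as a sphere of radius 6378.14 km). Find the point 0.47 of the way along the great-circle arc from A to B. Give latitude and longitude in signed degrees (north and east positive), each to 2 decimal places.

40.55°, 48.65°

Central angle δ = 0.6876 rad. Interpolating on the sphere with fraction f = 0.47:
P = [sin((1−f)δ)·A + sin(fδ)·B] / sin δ = 0.5616·A + 0.5004·B in Cartesian coordinates,
giving P = (0.5020, 0.5704, 0.6501), i.e. latitude 40.55°, longitude 48.65°.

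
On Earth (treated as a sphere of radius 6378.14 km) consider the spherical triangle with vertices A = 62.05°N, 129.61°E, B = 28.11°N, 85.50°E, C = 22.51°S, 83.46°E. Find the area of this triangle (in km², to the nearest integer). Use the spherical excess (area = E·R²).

Side lengths (central angles): a = 0.8842, b = 1.6090, c = 0.7770 rad; semiperimeter s = 1.6351.
By l'Huilier's theorem, tan(E/4) = √[tan(s/2) tan((s−a)/2) tan((s−b)/2) tan((s−c)/2)], giving spherical excess E = 0.2000 rad.
Area = E·R² = 0.2000 × (6378.14)² ≈ 8136712 km².

8136712 km²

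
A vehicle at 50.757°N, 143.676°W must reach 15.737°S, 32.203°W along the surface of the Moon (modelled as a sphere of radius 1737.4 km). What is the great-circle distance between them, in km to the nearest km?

In radians: φ₁ = 0.8859, φ₂ = -0.2747, Δλ = 111.473° = 1.9456 rad.
cos c = sin φ₁ sin φ₂ + cos φ₁ cos φ₂ cos Δλ = (0.7745)(-0.2712) + (0.6326)(0.9625)(-0.3661) = -0.43295,
so c = arccos(-0.43295) = 2.01856 rad.
Distance = R·c = 1737.4 × 2.0186 ≈ 3507 km.

3507 km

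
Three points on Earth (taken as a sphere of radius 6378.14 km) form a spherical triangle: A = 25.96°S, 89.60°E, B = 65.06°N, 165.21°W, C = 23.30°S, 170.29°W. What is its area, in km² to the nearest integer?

81200208 km²

Side lengths (central angles): a = 1.5437, b = 1.5426, c = 2.0901 rad; semiperimeter s = 2.5882.
By l'Huilier's theorem, tan(E/4) = √[tan(s/2) tan((s−a)/2) tan((s−b)/2) tan((s−c)/2)], giving spherical excess E = 1.9960 rad.
Area = E·R² = 1.9960 × (6378.14)² ≈ 81200208 km².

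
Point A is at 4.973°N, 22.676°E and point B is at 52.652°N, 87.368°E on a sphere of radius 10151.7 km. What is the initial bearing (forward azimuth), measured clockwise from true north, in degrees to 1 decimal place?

35.5°

With φ₁ = 0.0868, φ₂ = 0.9190, Δλ = 1.1291 rad, the forward-azimuth formula gives
θ = atan2( sin Δλ cos φ₂ , cos φ₁ sin φ₂ − sin φ₁ cos φ₂ cos Δλ ) = atan2(0.5484, 0.7695) = 35.48°.
So the initial bearing is 35.5°.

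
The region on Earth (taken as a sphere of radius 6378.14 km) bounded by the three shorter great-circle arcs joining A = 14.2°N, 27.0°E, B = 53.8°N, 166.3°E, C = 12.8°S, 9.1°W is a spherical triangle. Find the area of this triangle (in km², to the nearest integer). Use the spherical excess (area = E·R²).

Side lengths (central angles): a = 2.4232, b = 0.7820, c = 1.8092 rad; semiperimeter s = 2.5072.
By l'Huilier's theorem, tan(E/4) = √[tan(s/2) tan((s−a)/2) tan((s−b)/2) tan((s−c)/2)], giving spherical excess E = 0.9165 rad.
Area = E·R² = 0.9165 × (6378.14)² ≈ 37285666 km².

37285666 km²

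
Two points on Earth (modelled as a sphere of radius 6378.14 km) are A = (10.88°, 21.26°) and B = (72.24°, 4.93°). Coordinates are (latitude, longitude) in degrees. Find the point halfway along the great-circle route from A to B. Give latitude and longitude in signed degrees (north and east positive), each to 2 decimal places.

41.77°, 17.41°

The central angle between A and B is δ = 1.0847 rad.
With f = 0.5, the slerp weights are sin((1−f)δ)/sin δ = 0.5838 and sin(fδ)/sin δ = 0.5838.
Weighted sum of the unit vectors: (0.5838)·(0.9152,0.3561,0.1888) + (0.5838)·(0.3039,0.0262,0.9523) = (0.7117, 0.2232, 0.6661).
Converting back: φ = atan2(z, √(x²+y²)) = 41.77°, λ = atan2(y, x) = 17.41°.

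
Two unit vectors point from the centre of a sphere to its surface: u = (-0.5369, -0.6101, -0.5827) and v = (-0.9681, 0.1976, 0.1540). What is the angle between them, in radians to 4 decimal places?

u·v = 0.3095; |u| = 1.0000, |v| = 1.0000.
cos θ = (u·v)/(|u||v|) = 0.3095, so θ = 1.2561 rad.

1.2561 rad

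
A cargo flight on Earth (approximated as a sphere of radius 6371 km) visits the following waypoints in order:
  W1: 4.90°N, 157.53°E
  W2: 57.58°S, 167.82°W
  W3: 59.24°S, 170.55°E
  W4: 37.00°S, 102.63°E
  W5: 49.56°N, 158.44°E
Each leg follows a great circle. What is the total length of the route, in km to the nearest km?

Leg W1→W2: central angle 1.1947 rad, distance 7611.2 km.
Leg W2→W3: central angle 0.1990 rad, distance 1267.6 km.
Leg W3→W4: central angle 0.8357 rad, distance 5324.0 km.
Leg W4→W5: central angle 1.7385 rad, distance 11076.0 km.
Total: 7611.2 + 1267.6 + 5324.0 + 11076.0 ≈ 25279 km.

25279 km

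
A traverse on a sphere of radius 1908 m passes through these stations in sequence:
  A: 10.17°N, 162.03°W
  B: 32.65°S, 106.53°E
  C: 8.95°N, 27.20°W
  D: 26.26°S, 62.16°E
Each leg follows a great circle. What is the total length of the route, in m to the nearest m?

10698 m

Leg A→B: central angle 1.6871 rad, distance 3219.1 m.
Leg B→C: central angle 2.2901 rad, distance 4369.5 m.
Leg C→D: central angle 1.6298 rad, distance 3109.6 m.
Total: 3219.1 + 4369.5 + 3109.6 ≈ 10698 m.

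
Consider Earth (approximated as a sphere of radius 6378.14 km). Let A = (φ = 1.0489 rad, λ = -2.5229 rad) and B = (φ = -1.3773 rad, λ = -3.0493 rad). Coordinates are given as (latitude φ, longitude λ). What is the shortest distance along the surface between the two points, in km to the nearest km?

In radians: φ₁ = 1.0489, φ₂ = -1.3773, Δλ = -30.160° = -0.5264 rad.
cos c = sin φ₁ sin φ₂ + cos φ₁ cos φ₂ cos Δλ = (0.8669)(-0.9813) + (0.4985)(0.1923)(0.8646) = -0.76781,
so c = arccos(-0.76781) = 2.44622 rad.
Distance = R·c = 6378.14 × 2.4462 ≈ 15602 km.

15602 km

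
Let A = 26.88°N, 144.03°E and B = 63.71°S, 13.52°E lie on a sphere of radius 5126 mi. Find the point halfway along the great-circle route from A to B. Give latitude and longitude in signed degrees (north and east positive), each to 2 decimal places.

Central angle δ = 2.2943 rad. Interpolating on the sphere with fraction f = 0.5:
P = [sin((1−f)δ)·A + sin(fδ)·B] / sin δ = 1.2162·A + 1.2162·B in Cartesian coordinates,
giving P = (-0.3542, 0.7631, -0.5405), i.e. latitude -32.72°, longitude 114.90°.

-32.72°, 114.90°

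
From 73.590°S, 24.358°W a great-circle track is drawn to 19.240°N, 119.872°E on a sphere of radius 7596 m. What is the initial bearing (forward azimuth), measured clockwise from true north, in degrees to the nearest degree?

With φ₁ = -1.2844, φ₂ = 0.3358, Δλ = 2.5173 rad, the forward-azimuth formula gives
θ = atan2( sin Δλ cos φ₂ , cos φ₁ sin φ₂ − sin φ₁ cos φ₂ cos Δλ ) = atan2(0.5519, -0.6418) = 139.31°.
So the initial bearing is 139°.

139°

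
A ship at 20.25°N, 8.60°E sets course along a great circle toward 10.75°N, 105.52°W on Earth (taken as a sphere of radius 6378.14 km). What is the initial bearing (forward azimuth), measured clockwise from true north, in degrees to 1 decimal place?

289.3°

With φ₁ = 0.3534, φ₂ = 0.1876, Δλ = -1.9918 rad, the forward-azimuth formula gives
θ = atan2( sin Δλ cos φ₂ , cos φ₁ sin φ₂ − sin φ₁ cos φ₂ cos Δλ ) = atan2(-0.8967, 0.3140) = -70.70°.
Adding 360° brings this into [0°, 360°): 289.3°.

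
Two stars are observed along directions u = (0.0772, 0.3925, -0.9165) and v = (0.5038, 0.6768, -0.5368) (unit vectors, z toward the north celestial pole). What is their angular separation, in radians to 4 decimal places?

u·v = 0.7965; |u| = 1.0000, |v| = 1.0000.
cos θ = (u·v)/(|u||v|) = 0.7965, so θ = 0.6493 rad.

0.6493 rad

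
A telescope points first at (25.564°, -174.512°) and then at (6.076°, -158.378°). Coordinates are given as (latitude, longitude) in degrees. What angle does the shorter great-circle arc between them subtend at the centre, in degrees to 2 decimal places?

24.85°

Let φ₁ = 0.4462 rad, φ₂ = 0.1060 rad, and Δλ = 0.2816 rad.
Haversine: a = sin²(Δφ/2) + cos φ₁ cos φ₂ sin²(Δλ/2) = 0.0286 + (0.9021)(0.9944)(0.0197) = 0.04631.
Central angle c = 2·arcsin(√a) = 0.43379 rad.
So the angular separation is 24.85°.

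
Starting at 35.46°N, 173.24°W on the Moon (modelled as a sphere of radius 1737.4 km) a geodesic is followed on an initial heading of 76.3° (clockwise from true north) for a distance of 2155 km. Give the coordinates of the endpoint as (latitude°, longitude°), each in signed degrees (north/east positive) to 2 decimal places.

21.76°, -91.56°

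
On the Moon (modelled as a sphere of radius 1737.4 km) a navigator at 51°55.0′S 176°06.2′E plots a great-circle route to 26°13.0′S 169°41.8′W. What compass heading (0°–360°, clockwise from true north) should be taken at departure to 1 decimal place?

With φ₁ = -0.9061, φ₂ = -0.4576, Δλ = 0.2478 rad, the forward-azimuth formula gives
θ = atan2( sin Δλ cos φ₂ , cos φ₁ sin φ₂ − sin φ₁ cos φ₂ cos Δλ ) = atan2(0.2201, 0.4121) = 28.10°.
So the initial bearing is 28.1°.

28.1°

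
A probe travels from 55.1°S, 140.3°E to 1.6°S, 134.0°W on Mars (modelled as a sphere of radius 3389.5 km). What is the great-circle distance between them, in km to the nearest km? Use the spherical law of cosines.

5101 km

With latitudes φ₁ = -55.100°, φ₂ = -1.600° and longitude difference Δλ = 85.700°:
cos c = sin φ₁ sin φ₂ + cos φ₁ cos φ₂ cos Δλ = (-0.8202)(-0.0279) + (0.5721)(0.9996)(0.0750) = 0.06578,
so c = arccos(0.06578) = 1.50497 rad.
Distance = R·c = 3389.5 × 1.5050 ≈ 5101 km.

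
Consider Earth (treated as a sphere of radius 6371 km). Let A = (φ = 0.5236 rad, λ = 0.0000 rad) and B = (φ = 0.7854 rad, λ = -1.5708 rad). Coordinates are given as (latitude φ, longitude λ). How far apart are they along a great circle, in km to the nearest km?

7705 km

In radians: φ₁ = 0.5236, φ₂ = 0.7854, Δλ = -90.000° = -1.5708 rad.
Haversine: a = sin²(Δφ/2) + cos φ₁ cos φ₂ sin²(Δλ/2) = 0.0170 + (0.8660)(0.7071)(0.5000) = 0.32322.
Central angle c = 2·arcsin(√a) = 1.20943 rad.
Distance = R·c = 6371 × 1.2094 ≈ 7705 km.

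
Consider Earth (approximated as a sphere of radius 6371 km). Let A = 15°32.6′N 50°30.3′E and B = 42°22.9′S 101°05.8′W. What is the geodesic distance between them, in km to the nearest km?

With latitudes φ₁ = 15.543°, φ₂ = -42.382° and longitude difference Δλ = -151.602°:
cos c = sin φ₁ sin φ₂ + cos φ₁ cos φ₂ cos Δλ = (0.2680)(-0.6741) + (0.9634)(0.7387)(-0.8797) = -0.80664,
so c = arccos(-0.80664) = 2.50925 rad.
Distance = R·c = 6371 × 2.5092 ≈ 15986 km.

15986 km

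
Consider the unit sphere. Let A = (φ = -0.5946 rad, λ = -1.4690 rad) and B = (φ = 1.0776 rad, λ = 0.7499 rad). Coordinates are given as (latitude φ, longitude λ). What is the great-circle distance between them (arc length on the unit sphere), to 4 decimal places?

With latitudes φ₁ = -34.068°, φ₂ = 61.742° and longitude difference Δλ = 127.134°:
Haversine: a = sin²(Δφ/2) + cos φ₁ cos φ₂ sin²(Δλ/2) = 0.5506 + (0.8284)(0.4734)(0.8018) = 0.86509.
Central angle c = 2·arcsin(√a) = 2.38937 rad.
On the unit sphere the arc length equals the central angle: 2.3894.

2.3894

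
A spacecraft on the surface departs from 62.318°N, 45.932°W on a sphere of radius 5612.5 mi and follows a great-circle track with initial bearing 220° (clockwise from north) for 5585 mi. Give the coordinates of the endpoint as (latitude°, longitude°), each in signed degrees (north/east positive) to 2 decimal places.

Angular distance δ = d/R = 5585/5612.5 = 0.99510 rad; initial bearing θ = 3.8397 rad.
sin φ₂ = sin φ₁ cos δ + cos φ₁ sin δ cos θ = (0.8855)(0.5444) + (0.4646)(0.8388)(-0.7660) = 0.1836, so φ₂ = 10.58°.
Δλ = atan2(sin θ sin δ cos φ₁, cos δ − sin φ₁ sin φ₂) = atan2(-0.2505, 0.3818) = -33.264°.
λ₂ = -45.932° − 33.264° = -79.20°.

10.58°, -79.20°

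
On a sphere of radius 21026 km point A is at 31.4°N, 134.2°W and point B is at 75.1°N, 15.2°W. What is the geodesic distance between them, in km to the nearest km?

24442 km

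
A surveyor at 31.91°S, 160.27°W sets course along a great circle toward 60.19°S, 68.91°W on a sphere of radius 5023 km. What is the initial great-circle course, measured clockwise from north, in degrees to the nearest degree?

Δλ = 91.360° = 1.5945 rad.
y = sin Δλ · cos φ₂ = (0.9997)(0.4971) = 0.4970
x = cos φ₁ sin φ₂ − sin φ₁ cos φ₂ cos Δλ = (0.8489)(-0.8677) − (-0.5286)(0.4971)(-0.0237) = -0.7428
θ = atan2(y, x) = 146.21°, so the bearing is 146°.

146°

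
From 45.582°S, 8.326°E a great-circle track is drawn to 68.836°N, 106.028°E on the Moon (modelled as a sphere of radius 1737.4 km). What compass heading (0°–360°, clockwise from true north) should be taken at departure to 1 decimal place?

Δλ = 97.702° = 1.7052 rad.
y = sin Δλ · cos φ₂ = (0.9910)(0.3610) = 0.3578
x = cos φ₁ sin φ₂ − sin φ₁ cos φ₂ cos Δλ = (0.6999)(0.9326) − (-0.7143)(0.3610)(-0.1340) = 0.6181
θ = atan2(y, x) = 30.06°, so the bearing is 30.1°.

30.1°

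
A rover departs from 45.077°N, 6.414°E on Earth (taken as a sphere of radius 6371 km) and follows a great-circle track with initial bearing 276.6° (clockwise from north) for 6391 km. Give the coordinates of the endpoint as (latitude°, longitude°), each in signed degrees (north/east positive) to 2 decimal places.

26.69°, -63.21°

Angular distance δ = d/R = 6391/6371 = 1.00314 rad; initial bearing θ = 4.8276 rad.
sin φ₂ = sin φ₁ cos δ + cos φ₁ sin δ cos θ = (0.7081)(0.5377) + (0.7062)(0.8432)(0.1149) = 0.4491, so φ₂ = 26.69°.
Δλ = atan2(sin θ sin δ cos φ₁, cos δ − sin φ₁ sin φ₂) = atan2(-0.5915, 0.2197) = -69.626°.
λ₂ = 6.414° − 69.626° = -63.21°.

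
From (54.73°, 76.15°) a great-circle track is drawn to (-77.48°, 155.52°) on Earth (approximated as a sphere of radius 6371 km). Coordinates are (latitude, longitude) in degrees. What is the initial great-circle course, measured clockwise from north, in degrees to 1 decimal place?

Δλ = 79.370° = 1.3853 rad.
y = sin Δλ · cos φ₂ = (0.9828)(0.2168) = 0.2131
x = cos φ₁ sin φ₂ − sin φ₁ cos φ₂ cos Δλ = (0.5774)(-0.9762) − (0.8164)(0.2168)(0.1845) = -0.5963
θ = atan2(y, x) = 160.34°, so the bearing is 160.3°.

160.3°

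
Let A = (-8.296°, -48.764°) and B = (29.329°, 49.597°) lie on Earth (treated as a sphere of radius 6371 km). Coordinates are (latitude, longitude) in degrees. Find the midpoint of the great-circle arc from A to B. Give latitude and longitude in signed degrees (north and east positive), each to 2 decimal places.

Central angle δ = 1.7682 rad. Interpolating on the sphere with fraction f = 0.5:
P = [sin((1−f)δ)·A + sin(fδ)·B] / sin δ = 0.7887·A + 0.7887·B in Cartesian coordinates,
giving P = (0.9601, -0.0633, 0.2725), i.e. latitude 15.81°, longitude -3.77°.

15.81°, -3.77°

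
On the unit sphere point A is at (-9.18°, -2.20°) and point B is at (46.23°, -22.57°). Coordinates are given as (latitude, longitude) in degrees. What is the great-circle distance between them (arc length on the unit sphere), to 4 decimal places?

1.0181

With latitudes φ₁ = -9.180°, φ₂ = 46.230° and longitude difference Δλ = -20.370°:
cos c = sin φ₁ sin φ₂ + cos φ₁ cos φ₂ cos Δλ = (-0.1595)(0.7221) + (0.9872)(0.6918)(0.9375) = 0.52499,
so c = arccos(0.52499) = 1.01809 rad.
On the unit sphere the arc length equals the central angle: 1.0181.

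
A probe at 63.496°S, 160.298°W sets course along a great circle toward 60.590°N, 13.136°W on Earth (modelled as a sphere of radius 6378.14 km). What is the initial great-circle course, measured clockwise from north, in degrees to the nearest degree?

86°

Δλ = 147.162° = 2.5685 rad.
y = sin Δλ · cos φ₂ = (0.5423)(0.4911) = 0.2663
x = cos φ₁ sin φ₂ − sin φ₁ cos φ₂ cos Δλ = (0.4463)(0.8711) − (-0.8949)(0.4911)(-0.8402) = 0.0195
θ = atan2(y, x) = 85.81°, so the bearing is 86°.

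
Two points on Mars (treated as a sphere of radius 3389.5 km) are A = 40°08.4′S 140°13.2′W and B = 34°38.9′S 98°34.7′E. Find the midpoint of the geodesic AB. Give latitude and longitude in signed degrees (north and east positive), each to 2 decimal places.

-57.24°, 155.46°

The central angle between A and B is δ = 1.5301 rad.
With f = 0.5, the slerp weights are sin((1−f)δ)/sin δ = 0.6931 and sin(fδ)/sin δ = 0.6931.
Weighted sum of the unit vectors: (0.6931)·(-0.5875,-0.4891,-0.6447) + (0.6931)·(-0.1227,0.8135,-0.5685) = (-0.4923, 0.2248, -0.8409).
Converting back: φ = atan2(z, √(x²+y²)) = -57.24°, λ = atan2(y, x) = 155.46°.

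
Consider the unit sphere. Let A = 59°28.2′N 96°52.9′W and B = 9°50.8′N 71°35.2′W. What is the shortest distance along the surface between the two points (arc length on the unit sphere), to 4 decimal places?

0.9275

In radians: φ₁ = 1.0379, φ₂ = 0.1719, Δλ = 25.295° = 0.4415 rad.
cos c = sin φ₁ sin φ₂ + cos φ₁ cos φ₂ cos Δλ = (0.8614)(0.1710) + (0.5080)(0.9853)(0.9041) = 0.59982,
so c = arccos(0.59982) = 0.92752 rad.
On the unit sphere the arc length equals the central angle: 0.9275.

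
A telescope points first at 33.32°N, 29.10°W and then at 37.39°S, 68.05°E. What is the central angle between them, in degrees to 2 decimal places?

114.59°

With latitudes φ₁ = 33.320°, φ₂ = -37.390° and longitude difference Δλ = 97.150°:
cos c = sin φ₁ sin φ₂ + cos φ₁ cos φ₂ cos Δλ = (0.5493)(-0.6072) + (0.8356)(0.7945)(-0.1245) = -0.41620,
so c = arccos(-0.41620) = 2.00006 rad.
So the angular separation is 114.59°.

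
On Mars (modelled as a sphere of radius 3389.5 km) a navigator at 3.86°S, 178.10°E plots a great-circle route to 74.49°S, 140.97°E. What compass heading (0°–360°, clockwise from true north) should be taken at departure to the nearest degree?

190°

With φ₁ = -0.0674, φ₂ = -1.3001, Δλ = -0.6480 rad, the forward-azimuth formula gives
θ = atan2( sin Δλ cos φ₂ , cos φ₁ sin φ₂ − sin φ₁ cos φ₂ cos Δλ ) = atan2(-0.1614, -0.9470) = -170.33°.
Adding 360° brings this into [0°, 360°): 190°.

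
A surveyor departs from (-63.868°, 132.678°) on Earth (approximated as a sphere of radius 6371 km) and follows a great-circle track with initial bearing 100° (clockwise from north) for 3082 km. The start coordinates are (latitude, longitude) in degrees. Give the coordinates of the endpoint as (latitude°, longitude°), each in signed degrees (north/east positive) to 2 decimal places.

-56.13°, -172.04°

Angular distance δ = d/R = 3082/6371 = 0.48375 rad; initial bearing θ = 1.7453 rad.
sin φ₂ = sin φ₁ cos δ + cos φ₁ sin δ cos θ = (-0.8978)(0.8853) + (0.4404)(0.4651)(-0.1736) = -0.8303, so φ₂ = -56.13°.
Δλ = atan2(sin θ sin δ cos φ₁, cos δ − sin φ₁ sin φ₂) = atan2(0.2017, 0.1398) = 55.280°.
λ₂ = 132.678° + 55.280° = 187.96° → -172.04° after wrapping to (−180°, 180°].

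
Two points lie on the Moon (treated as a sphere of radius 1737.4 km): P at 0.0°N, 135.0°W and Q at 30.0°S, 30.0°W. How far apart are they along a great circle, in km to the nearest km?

With latitudes φ₁ = 0.000°, φ₂ = -30.000° and longitude difference Δλ = 105.000°:
cos c = sin φ₁ sin φ₂ + cos φ₁ cos φ₂ cos Δλ = (0.0000)(-0.5000) + (1.0000)(0.8660)(-0.2588) = -0.22414,
so c = arccos(-0.22414) = 1.79686 rad.
Distance = R·c = 1737.4 × 1.7969 ≈ 3122 km.

3122 km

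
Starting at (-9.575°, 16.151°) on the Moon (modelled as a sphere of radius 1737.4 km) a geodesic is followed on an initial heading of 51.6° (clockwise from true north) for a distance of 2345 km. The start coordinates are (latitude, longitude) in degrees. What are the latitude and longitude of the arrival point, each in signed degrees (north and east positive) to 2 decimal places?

34.13°, 83.63°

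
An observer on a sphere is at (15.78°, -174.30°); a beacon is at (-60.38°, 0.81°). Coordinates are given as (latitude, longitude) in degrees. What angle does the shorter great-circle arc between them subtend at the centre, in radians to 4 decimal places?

2.3607 rad

With latitudes φ₁ = 15.780°, φ₂ = -60.380° and longitude difference Δλ = 175.110°:
Haversine: a = sin²(Δφ/2) + cos φ₁ cos φ₂ sin²(Δλ/2) = 0.3804 + (0.9623)(0.4942)(0.9982) = 0.85515.
Central angle c = 2·arcsin(√a) = 2.36071 rad.
So the angular separation is 2.3607 rad.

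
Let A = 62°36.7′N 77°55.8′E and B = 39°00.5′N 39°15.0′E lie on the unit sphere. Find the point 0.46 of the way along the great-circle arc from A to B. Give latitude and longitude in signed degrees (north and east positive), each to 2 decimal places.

53.29°, 54.93°

The central angle between A and B is δ = 0.5773 rad.
With f = 0.46, the slerp weights are sin((1−f)δ)/sin δ = 0.5620 and sin(fδ)/sin δ = 0.4809.
Weighted sum of the unit vectors: (0.5620)·(0.0962,0.4498,0.8879) + (0.4809)·(0.6017,0.4916,0.6294) = (0.3434, 0.4892, 0.8017).
Converting back: φ = atan2(z, √(x²+y²)) = 53.29°, λ = atan2(y, x) = 54.93°.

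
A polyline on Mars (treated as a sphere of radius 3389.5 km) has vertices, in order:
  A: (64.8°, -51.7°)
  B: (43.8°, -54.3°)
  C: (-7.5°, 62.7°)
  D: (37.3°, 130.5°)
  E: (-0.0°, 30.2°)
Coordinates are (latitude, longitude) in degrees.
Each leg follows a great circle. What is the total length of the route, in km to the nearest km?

Leg A→B: central angle 0.3674 rad, distance 1245.3 km.
Leg B→C: central angle 1.9990 rad, distance 6775.5 km.
Leg C→D: central angle 1.3501 rad, distance 4576.2 km.
Leg D→E: central angle 1.7135 rad, distance 5808.0 km.
Total: 1245.3 + 6775.5 + 4576.2 + 5808.0 ≈ 18405 km.

18405 km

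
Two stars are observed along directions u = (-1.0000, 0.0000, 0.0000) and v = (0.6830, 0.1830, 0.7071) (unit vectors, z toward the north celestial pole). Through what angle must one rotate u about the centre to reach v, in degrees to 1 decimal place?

133.1°

u·v = -0.6830; |u| = 1.0000, |v| = 1.0000.
cos θ = (u·v)/(|u||v|) = -0.6830, so θ = 133.1°.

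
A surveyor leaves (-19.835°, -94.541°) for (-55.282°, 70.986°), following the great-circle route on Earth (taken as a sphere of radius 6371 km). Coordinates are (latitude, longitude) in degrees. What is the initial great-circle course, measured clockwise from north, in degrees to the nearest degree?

172°

Δλ = 165.527° = 2.8890 rad.
y = sin Δλ · cos φ₂ = (0.2499)(0.5695) = 0.1423
x = cos φ₁ sin φ₂ − sin φ₁ cos φ₂ cos Δλ = (0.9407)(-0.8220) − (-0.3393)(0.5695)(-0.9683) = -0.9603
θ = atan2(y, x) = 171.57°, so the bearing is 172°.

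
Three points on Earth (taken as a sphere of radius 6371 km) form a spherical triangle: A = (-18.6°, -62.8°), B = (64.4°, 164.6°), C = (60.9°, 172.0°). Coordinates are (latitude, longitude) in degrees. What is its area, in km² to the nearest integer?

6178243 km²

Side lengths (central angles): a = 0.0851, b = 2.1465, c = 2.1710 rad; semiperimeter s = 2.2013.
By l'Huilier's theorem, tan(E/4) = √[tan(s/2) tan((s−a)/2) tan((s−b)/2) tan((s−c)/2)], giving spherical excess E = 0.1522 rad.
Area = E·R² = 0.1522 × (6371)² ≈ 6178243 km².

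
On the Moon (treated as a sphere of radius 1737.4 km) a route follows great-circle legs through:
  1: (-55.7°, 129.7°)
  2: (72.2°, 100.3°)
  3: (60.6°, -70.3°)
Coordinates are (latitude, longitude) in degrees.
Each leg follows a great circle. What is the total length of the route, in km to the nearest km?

Leg 1→2: central angle 2.2607 rad, distance 3927.8 km.
Leg 2→3: central angle 0.8210 rad, distance 1426.5 km.
Total: 3927.8 + 1426.5 ≈ 5354 km.

5354 km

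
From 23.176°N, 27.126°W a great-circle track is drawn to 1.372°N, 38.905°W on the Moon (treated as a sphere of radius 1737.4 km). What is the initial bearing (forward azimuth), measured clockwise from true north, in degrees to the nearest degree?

With φ₁ = 0.4045, φ₂ = 0.0239, Δλ = -0.2056 rad, the forward-azimuth formula gives
θ = atan2( sin Δλ cos φ₂ , cos φ₁ sin φ₂ − sin φ₁ cos φ₂ cos Δλ ) = atan2(-0.2041, -0.3631) = -150.67°.
Adding 360° brings this into [0°, 360°): 209°.

209°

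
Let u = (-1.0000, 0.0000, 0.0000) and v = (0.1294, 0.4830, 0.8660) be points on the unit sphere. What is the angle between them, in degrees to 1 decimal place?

u·v = -0.1294; |u| = 1.0000, |v| = 1.0000.
cos θ = (u·v)/(|u||v|) = -0.1294, so θ = 97.4°.

97.4°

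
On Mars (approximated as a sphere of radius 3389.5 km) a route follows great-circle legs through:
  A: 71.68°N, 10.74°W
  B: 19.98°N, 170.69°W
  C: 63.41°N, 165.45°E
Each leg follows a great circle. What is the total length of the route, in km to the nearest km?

Leg A→B: central angle 1.5239 rad, distance 5165.3 km.
Leg B→C: central angle 0.8089 rad, distance 2741.9 km.
Total: 5165.3 + 2741.9 ≈ 7907 km.

7907 km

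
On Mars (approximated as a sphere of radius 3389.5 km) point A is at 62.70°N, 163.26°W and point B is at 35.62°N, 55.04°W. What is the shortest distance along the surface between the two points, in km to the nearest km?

With latitudes φ₁ = 62.700°, φ₂ = 35.620° and longitude difference Δλ = 108.220°:
cos c = sin φ₁ sin φ₂ + cos φ₁ cos φ₂ cos Δλ = (0.8886)(0.5824) + (0.4586)(0.8129)(-0.3127) = 0.40096,
so c = arccos(0.40096) = 1.15823 rad.
Distance = R·c = 3389.5 × 1.1582 ≈ 3926 km.

3926 km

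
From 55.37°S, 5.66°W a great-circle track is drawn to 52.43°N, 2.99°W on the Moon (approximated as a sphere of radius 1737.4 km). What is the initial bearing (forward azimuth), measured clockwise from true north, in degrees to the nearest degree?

2°

With φ₁ = -0.9664, φ₂ = 0.9151, Δλ = 0.0466 rad, the forward-azimuth formula gives
θ = atan2( sin Δλ cos φ₂ , cos φ₁ sin φ₂ − sin φ₁ cos φ₂ cos Δλ ) = atan2(0.0284, 0.9516) = 1.71°.
So the initial bearing is 2°.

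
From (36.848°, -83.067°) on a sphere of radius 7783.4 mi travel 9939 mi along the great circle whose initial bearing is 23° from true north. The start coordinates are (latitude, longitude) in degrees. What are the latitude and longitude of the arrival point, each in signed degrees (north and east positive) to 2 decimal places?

61.49°, 45.35°

Angular distance δ = d/R = 9939/7783.4 = 1.27695 rad; initial bearing θ = 0.4014 rad.
sin φ₂ = sin φ₁ cos δ + cos φ₁ sin δ cos θ = (0.5997)(0.2896) + (0.8002)(0.9571)(0.9205) = 0.8787, so φ₂ = 61.49°.
Δλ = atan2(sin θ sin δ cos φ₁, cos δ − sin φ₁ sin φ₂) = atan2(0.2993, -0.2373) = 128.416°.
λ₂ = -83.067° + 128.416° = 45.35°.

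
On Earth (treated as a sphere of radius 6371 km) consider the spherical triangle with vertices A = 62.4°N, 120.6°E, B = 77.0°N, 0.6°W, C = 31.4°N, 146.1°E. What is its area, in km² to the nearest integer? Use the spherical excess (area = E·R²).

3242530 km²

Side lengths (central angles): a = 1.2162, b = 0.6117, c = 0.6275 rad; semiperimeter s = 1.2277.
By l'Huilier's theorem, tan(E/4) = √[tan(s/2) tan((s−a)/2) tan((s−b)/2) tan((s−c)/2)], giving spherical excess E = 0.0799 rad.
Area = E·R² = 0.0799 × (6371)² ≈ 3242530 km².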